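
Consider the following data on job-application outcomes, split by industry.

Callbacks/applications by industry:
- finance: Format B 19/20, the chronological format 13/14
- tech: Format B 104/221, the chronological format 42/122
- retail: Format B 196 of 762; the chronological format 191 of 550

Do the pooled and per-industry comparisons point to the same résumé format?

No

Finance: Format B 19/20 = 95.0%, the chronological format 13/14 = 92.9% → Format B
Tech: Format B 104/221 = 47.1%, the chronological format 42/122 = 34.4% → Format B
Retail: Format B 196/762 = 25.7%, the chronological format 191/550 = 34.7% → the chronological format
Overall: Format B 319/1003 = 31.8%, the chronological format 246/686 = 35.9% → the chronological format
Neither sweeps: Format B wins 2 of 3 groups, the chronological format wins 1. The chronological format wins overall but not every group — no Simpson reversal.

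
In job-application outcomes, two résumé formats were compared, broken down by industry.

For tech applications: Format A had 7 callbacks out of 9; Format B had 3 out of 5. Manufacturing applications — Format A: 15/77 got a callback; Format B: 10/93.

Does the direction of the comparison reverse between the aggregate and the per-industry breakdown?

Tech: Format A 7/9 = 77.8%, Format B 3/5 = 60.0% → Format A
Manufacturing: Format A 15/77 = 19.5%, Format B 10/93 = 10.8% → Format A
Overall: Format A 22/86 = 25.6%, Format B 13/98 = 13.3% → Format A
Format A wins overall and in every industry group — no reversal.

No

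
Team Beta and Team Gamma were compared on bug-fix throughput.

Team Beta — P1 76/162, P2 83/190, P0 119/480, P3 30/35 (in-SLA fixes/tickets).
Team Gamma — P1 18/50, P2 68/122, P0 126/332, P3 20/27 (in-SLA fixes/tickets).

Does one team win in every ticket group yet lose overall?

No

P1: Team Beta 76/162 = 46.9%, Team Gamma 18/50 = 36.0% → Team Beta
P2: Team Beta 83/190 = 43.7%, Team Gamma 68/122 = 55.7% → Team Gamma
P0: Team Beta 119/480 = 24.8%, Team Gamma 126/332 = 38.0% → Team Gamma
P3: Team Beta 30/35 = 85.7%, Team Gamma 20/27 = 74.1% → Team Beta
Overall: Team Beta 308/867 = 35.5%, Team Gamma 232/531 = 43.7% → Team Gamma
Neither sweeps: Team Beta wins 2 of 4 groups, Team Gamma wins 2. Team Gamma wins overall but not every group — no Simpson reversal.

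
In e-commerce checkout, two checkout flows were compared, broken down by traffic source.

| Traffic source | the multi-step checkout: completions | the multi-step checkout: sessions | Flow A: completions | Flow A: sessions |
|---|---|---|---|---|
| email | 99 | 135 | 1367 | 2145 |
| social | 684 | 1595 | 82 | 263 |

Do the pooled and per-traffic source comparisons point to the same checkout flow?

No

Email: the multi-step checkout 99/135 = 73.3%, Flow A 1367/2145 = 63.7% → the multi-step checkout
Social: the multi-step checkout 684/1595 = 42.9%, Flow A 82/263 = 31.2% → the multi-step checkout
Overall: the multi-step checkout 783/1730 = 45.3%, Flow A 1449/2408 = 60.2% → Flow A
The multi-step checkout wins each traffic group but Flow A wins overall — the comparison reverses. The multi-step checkout's sessions skew toward social, which has a lower base rate.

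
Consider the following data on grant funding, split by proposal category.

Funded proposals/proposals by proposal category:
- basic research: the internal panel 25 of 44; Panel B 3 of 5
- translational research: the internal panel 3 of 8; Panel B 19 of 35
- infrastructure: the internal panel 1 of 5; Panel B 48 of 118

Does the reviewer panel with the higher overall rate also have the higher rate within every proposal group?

No

Basic research: the internal panel 25/44 = 56.8%, Panel B 3/5 = 60.0% → Panel B
Translational research: the internal panel 3/8 = 37.5%, Panel B 19/35 = 54.3% → Panel B
Infrastructure: the internal panel 1/5 = 20.0%, Panel B 48/118 = 40.7% → Panel B
Overall: the internal panel 29/57 = 50.9%, Panel B 70/158 = 44.3% → the internal panel
Panel B wins each proposal group but the internal panel wins overall — the comparison reverses. Panel B's proposals skew toward infrastructure, which has a lower base rate.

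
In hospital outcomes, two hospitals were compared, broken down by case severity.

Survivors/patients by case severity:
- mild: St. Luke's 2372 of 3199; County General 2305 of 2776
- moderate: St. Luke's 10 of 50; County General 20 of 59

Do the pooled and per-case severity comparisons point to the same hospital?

Mild: St. Luke's 2372/3199 = 74.1%, County General 2305/2776 = 83.0% → County General
Moderate: St. Luke's 10/50 = 20.0%, County General 20/59 = 33.9% → County General
Overall: St. Luke's 2382/3249 = 73.3%, County General 2325/2835 = 82.0% → County General
County General wins overall and in every case group — no reversal.

Yes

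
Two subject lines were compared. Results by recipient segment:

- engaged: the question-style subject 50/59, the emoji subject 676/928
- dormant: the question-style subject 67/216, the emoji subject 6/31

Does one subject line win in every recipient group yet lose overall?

Yes

Engaged: the question-style subject 50/59 = 84.7%, the emoji subject 676/928 = 72.8% → the question-style subject
Dormant: the question-style subject 67/216 = 31.0%, the emoji subject 6/31 = 19.4% → the question-style subject
Overall: the question-style subject 117/275 = 42.5%, the emoji subject 682/959 = 71.1% → the emoji subject
The question-style subject wins each recipient group but the emoji subject wins overall — the comparison reverses. The question-style subject's sends skew toward dormant, which has a lower base rate.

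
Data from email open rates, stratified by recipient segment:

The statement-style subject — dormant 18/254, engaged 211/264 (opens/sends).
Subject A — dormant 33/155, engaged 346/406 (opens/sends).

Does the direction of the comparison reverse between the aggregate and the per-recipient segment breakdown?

Dormant: the statement-style subject 18/254 = 7.1%, Subject A 33/155 = 21.3% → Subject A
Engaged: the statement-style subject 211/264 = 79.9%, Subject A 346/406 = 85.2% → Subject A
Overall: the statement-style subject 229/518 = 44.2%, Subject A 379/561 = 67.6% → Subject A
Subject A wins overall and in every recipient group — no reversal.

No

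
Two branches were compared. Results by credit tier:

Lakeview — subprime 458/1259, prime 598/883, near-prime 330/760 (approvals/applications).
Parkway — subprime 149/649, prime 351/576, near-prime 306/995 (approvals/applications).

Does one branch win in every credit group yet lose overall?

No

Subprime: Lakeview 458/1259 = 36.4%, Parkway 149/649 = 23.0% → Lakeview
Prime: Lakeview 598/883 = 67.7%, Parkway 351/576 = 60.9% → Lakeview
Near-prime: Lakeview 330/760 = 43.4%, Parkway 306/995 = 30.8% → Lakeview
Overall: Lakeview 1386/2902 = 47.8%, Parkway 806/2220 = 36.3% → Lakeview
Lakeview wins overall and in every credit group — no reversal.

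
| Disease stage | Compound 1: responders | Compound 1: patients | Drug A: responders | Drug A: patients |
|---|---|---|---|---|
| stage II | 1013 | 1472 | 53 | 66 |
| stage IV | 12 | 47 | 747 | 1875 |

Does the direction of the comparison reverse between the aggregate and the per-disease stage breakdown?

Yes

Stage II: Compound 1 1013/1472 = 68.8%, Drug A 53/66 = 80.3% → Drug A
Stage IV: Compound 1 12/47 = 25.5%, Drug A 747/1875 = 39.8% → Drug A
Overall: Compound 1 1025/1519 = 67.5%, Drug A 800/1941 = 41.2% → Compound 1
Drug A wins each disease group but Compound 1 wins overall — the comparison reverses. Drug A's patients skew toward stage IV, which has a lower base rate.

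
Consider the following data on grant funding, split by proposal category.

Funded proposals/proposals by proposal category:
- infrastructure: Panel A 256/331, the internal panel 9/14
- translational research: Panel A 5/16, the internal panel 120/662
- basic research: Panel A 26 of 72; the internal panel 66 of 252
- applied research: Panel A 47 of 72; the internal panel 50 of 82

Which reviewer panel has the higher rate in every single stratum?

Infrastructure: Panel A 256/331 = 77.3%, the internal panel 9/14 = 64.3% → Panel A
Translational research: Panel A 5/16 = 31.2%, the internal panel 120/662 = 18.1% → Panel A
Basic research: Panel A 26/72 = 36.1%, the internal panel 66/252 = 26.2% → Panel A
Applied research: Panel A 47/72 = 65.3%, the internal panel 50/82 = 61.0% → Panel A
Panel A has the higher rate in all 4 groups.

Panel A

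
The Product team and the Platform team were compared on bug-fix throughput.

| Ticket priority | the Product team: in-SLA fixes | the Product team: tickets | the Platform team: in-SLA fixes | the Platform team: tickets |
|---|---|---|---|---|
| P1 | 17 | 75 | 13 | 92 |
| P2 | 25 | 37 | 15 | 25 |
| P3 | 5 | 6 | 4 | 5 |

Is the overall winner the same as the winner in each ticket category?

Yes

P1: the Product team 17/75 = 22.7%, the Platform team 13/92 = 14.1% → the Product team
P2: the Product team 25/37 = 67.6%, the Platform team 15/25 = 60.0% → the Product team
P3: the Product team 5/6 = 83.3%, the Platform team 4/5 = 80.0% → the Product team
Overall: the Product team 47/118 = 39.8%, the Platform team 32/122 = 26.2% → the Product team
The Product team wins overall and in every ticket group — no reversal.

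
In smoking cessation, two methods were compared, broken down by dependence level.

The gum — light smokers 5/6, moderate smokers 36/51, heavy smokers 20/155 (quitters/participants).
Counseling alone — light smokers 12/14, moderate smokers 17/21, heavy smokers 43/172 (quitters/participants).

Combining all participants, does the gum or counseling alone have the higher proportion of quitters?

Light smokers: the gum 5/6 = 83.3%, counseling alone 12/14 = 85.7% → counseling alone
Moderate smokers: the gum 36/51 = 70.6%, counseling alone 17/21 = 81.0% → counseling alone
Heavy smokers: the gum 20/155 = 12.9%, counseling alone 43/172 = 25.0% → counseling alone
Overall: the gum 61/212 = 28.8%, counseling alone 72/207 = 34.8% → counseling alone

counseling alone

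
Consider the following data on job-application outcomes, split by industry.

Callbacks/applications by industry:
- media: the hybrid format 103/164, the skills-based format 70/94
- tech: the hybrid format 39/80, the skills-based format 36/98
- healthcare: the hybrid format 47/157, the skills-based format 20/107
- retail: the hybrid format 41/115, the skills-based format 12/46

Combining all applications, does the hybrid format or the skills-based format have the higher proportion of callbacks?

Media: the hybrid format 103/164 = 62.8%, the skills-based format 70/94 = 74.5% → the skills-based format
Tech: the hybrid format 39/80 = 48.8%, the skills-based format 36/98 = 36.7% → the hybrid format
Healthcare: the hybrid format 47/157 = 29.9%, the skills-based format 20/107 = 18.7% → the hybrid format
Retail: the hybrid format 41/115 = 35.7%, the skills-based format 12/46 = 26.1% → the hybrid format
Overall: the hybrid format 230/516 = 44.6%, the skills-based format 138/345 = 40.0% → the hybrid format
(Neither sweeps every industry group, but the hybrid format has the higher pooled rate.)

the hybrid format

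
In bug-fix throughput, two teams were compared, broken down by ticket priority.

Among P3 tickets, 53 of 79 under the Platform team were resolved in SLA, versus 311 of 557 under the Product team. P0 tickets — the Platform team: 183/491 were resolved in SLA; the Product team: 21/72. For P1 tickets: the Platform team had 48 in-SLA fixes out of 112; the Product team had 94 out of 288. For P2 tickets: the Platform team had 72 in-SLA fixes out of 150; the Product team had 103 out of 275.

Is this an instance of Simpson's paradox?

Yes

P3: the Platform team 53/79 = 67.1%, the Product team 311/557 = 55.8% → the Platform team
P0: the Platform team 183/491 = 37.3%, the Product team 21/72 = 29.2% → the Platform team
P1: the Platform team 48/112 = 42.9%, the Product team 94/288 = 32.6% → the Platform team
P2: the Platform team 72/150 = 48.0%, the Product team 103/275 = 37.5% → the Platform team
Overall: the Platform team 356/832 = 42.8%, the Product team 529/1192 = 44.4% → the Product team
The Platform team wins each ticket group but the Product team wins overall — the comparison reverses. The Platform team's tickets skew toward P0, which has a lower base rate.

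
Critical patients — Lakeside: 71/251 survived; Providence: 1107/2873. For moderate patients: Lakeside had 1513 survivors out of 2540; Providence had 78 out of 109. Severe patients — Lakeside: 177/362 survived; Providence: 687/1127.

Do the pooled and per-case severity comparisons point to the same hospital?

Critical: Lakeside 71/251 = 28.3%, Providence 1107/2873 = 38.5% → Providence
Moderate: Lakeside 1513/2540 = 59.6%, Providence 78/109 = 71.6% → Providence
Severe: Lakeside 177/362 = 48.9%, Providence 687/1127 = 61.0% → Providence
Overall: Lakeside 1761/3153 = 55.9%, Providence 1872/4109 = 45.6% → Lakeside
Providence wins each case group but Lakeside wins overall — the comparison reverses. Providence's patients skew toward critical, which has a lower base rate.

No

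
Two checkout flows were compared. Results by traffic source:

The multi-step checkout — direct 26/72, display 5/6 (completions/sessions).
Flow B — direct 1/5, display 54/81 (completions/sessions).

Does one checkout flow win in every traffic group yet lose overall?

Direct: the multi-step checkout 26/72 = 36.1%, Flow B 1/5 = 20.0% → the multi-step checkout
Display: the multi-step checkout 5/6 = 83.3%, Flow B 54/81 = 66.7% → the multi-step checkout
Overall: the multi-step checkout 31/78 = 39.7%, Flow B 55/86 = 64.0% → Flow B
The multi-step checkout wins each traffic group but Flow B wins overall — the comparison reverses. The multi-step checkout's sessions skew toward direct, which has a lower base rate.

Yes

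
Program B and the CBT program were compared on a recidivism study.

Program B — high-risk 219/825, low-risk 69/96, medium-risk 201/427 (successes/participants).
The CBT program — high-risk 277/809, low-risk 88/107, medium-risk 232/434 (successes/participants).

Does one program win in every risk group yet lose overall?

No

High-risk: Program B 219/825 = 26.5%, the CBT program 277/809 = 34.2% → the CBT program
Low-risk: Program B 69/96 = 71.9%, the CBT program 88/107 = 82.2% → the CBT program
Medium-risk: Program B 201/427 = 47.1%, the CBT program 232/434 = 53.5% → the CBT program
Overall: Program B 489/1348 = 36.3%, the CBT program 597/1350 = 44.2% → the CBT program
The CBT program wins overall and in every risk group — no reversal.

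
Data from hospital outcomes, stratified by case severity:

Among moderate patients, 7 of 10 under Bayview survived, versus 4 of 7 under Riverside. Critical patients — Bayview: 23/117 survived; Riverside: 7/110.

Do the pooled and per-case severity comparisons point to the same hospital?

Moderate: Bayview 7/10 = 70.0%, Riverside 4/7 = 57.1% → Bayview
Critical: Bayview 23/117 = 19.7%, Riverside 7/110 = 6.4% → Bayview
Overall: Bayview 30/127 = 23.6%, Riverside 11/117 = 9.4% → Bayview
Bayview wins overall and in every case group — no reversal.

Yes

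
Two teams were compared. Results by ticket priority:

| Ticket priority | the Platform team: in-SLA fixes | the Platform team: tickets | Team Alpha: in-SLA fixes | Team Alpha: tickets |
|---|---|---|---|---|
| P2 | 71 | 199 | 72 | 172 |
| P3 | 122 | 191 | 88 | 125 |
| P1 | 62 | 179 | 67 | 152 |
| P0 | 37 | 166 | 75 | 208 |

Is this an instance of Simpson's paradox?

No

P2: the Platform team 71/199 = 35.7%, Team Alpha 72/172 = 41.9% → Team Alpha
P3: the Platform team 122/191 = 63.9%, Team Alpha 88/125 = 70.4% → Team Alpha
P1: the Platform team 62/179 = 34.6%, Team Alpha 67/152 = 44.1% → Team Alpha
P0: the Platform team 37/166 = 22.3%, Team Alpha 75/208 = 36.1% → Team Alpha
Overall: the Platform team 292/735 = 39.7%, Team Alpha 302/657 = 46.0% → Team Alpha
Team Alpha wins overall and in every ticket group — no reversal.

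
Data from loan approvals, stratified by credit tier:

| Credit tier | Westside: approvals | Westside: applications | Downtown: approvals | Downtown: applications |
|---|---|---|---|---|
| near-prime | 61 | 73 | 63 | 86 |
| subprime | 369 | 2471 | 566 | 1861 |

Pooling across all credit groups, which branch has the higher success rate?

Near-prime: Westside 61/73 = 83.6%, Downtown 63/86 = 73.3% → Westside
Subprime: Westside 369/2471 = 14.9%, Downtown 566/1861 = 30.4% → Downtown
Overall: Westside 430/2544 = 16.9%, Downtown 629/1947 = 32.3% → Downtown
(Neither sweeps every credit group, but Downtown has the higher pooled rate.)

Downtown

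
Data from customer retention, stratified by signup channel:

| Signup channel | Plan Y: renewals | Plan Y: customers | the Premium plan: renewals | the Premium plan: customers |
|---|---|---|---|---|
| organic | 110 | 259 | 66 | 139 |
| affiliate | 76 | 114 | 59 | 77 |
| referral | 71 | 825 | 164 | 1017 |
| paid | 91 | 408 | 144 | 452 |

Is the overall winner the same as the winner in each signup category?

Organic: Plan Y 110/259 = 42.5%, the Premium plan 66/139 = 47.5% → the Premium plan
Affiliate: Plan Y 76/114 = 66.7%, the Premium plan 59/77 = 76.6% → the Premium plan
Referral: Plan Y 71/825 = 8.6%, the Premium plan 164/1017 = 16.1% → the Premium plan
Paid: Plan Y 91/408 = 22.3%, the Premium plan 144/452 = 31.9% → the Premium plan
Overall: Plan Y 348/1606 = 21.7%, the Premium plan 433/1685 = 25.7% → the Premium plan
The Premium plan wins overall and in every signup group — no reversal.

Yes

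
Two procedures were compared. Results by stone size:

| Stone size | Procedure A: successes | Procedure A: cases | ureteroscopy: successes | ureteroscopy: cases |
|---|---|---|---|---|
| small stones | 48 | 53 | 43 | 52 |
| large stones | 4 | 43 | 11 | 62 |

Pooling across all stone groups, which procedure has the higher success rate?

Small stones: Procedure A 48/53 = 90.6%, ureteroscopy 43/52 = 82.7% → Procedure A
Large stones: Procedure A 4/43 = 9.3%, ureteroscopy 11/62 = 17.7% → ureteroscopy
Overall: Procedure A 52/96 = 54.2%, ureteroscopy 54/114 = 47.4% → Procedure A
(Neither sweeps every stone group, but Procedure A has the higher pooled rate.)

Procedure A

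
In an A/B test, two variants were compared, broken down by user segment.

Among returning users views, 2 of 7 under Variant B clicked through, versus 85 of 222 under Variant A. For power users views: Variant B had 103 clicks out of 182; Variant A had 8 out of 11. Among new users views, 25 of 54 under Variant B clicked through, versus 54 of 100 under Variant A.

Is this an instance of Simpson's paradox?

Yes

Returning users: Variant B 2/7 = 28.6%, Variant A 85/222 = 38.3% → Variant A
Power users: Variant B 103/182 = 56.6%, Variant A 8/11 = 72.7% → Variant A
New users: Variant B 25/54 = 46.3%, Variant A 54/100 = 54.0% → Variant A
Overall: Variant B 130/243 = 53.5%, Variant A 147/333 = 44.1% → Variant B
Variant A wins each user group but Variant B wins overall — the comparison reverses. Variant A's views skew toward returning users, which has a lower base rate.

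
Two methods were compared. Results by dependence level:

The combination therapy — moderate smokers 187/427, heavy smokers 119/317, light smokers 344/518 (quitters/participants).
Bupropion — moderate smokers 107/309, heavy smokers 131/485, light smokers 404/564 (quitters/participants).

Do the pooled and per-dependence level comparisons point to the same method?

Moderate smokers: the combination therapy 187/427 = 43.8%, bupropion 107/309 = 34.6% → the combination therapy
Heavy smokers: the combination therapy 119/317 = 37.5%, bupropion 131/485 = 27.0% → the combination therapy
Light smokers: the combination therapy 344/518 = 66.4%, bupropion 404/564 = 71.6% → bupropion
Overall: the combination therapy 650/1262 = 51.5%, bupropion 642/1358 = 47.3% → the combination therapy
Neither sweeps: the combination therapy wins 2 of 3 groups, bupropion wins 1. The combination therapy wins overall but not every group — no Simpson reversal.

No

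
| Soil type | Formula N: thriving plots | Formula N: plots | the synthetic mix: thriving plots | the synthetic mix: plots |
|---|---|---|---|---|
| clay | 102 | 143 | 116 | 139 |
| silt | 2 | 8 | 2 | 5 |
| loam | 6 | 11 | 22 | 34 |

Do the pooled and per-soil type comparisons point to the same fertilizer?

Clay: Formula N 102/143 = 71.3%, the synthetic mix 116/139 = 83.5% → the synthetic mix
Silt: Formula N 2/8 = 25.0%, the synthetic mix 2/5 = 40.0% → the synthetic mix
Loam: Formula N 6/11 = 54.5%, the synthetic mix 22/34 = 64.7% → the synthetic mix
Overall: Formula N 110/162 = 67.9%, the synthetic mix 140/178 = 78.7% → the synthetic mix
The synthetic mix wins overall and in every soil group — no reversal.

Yes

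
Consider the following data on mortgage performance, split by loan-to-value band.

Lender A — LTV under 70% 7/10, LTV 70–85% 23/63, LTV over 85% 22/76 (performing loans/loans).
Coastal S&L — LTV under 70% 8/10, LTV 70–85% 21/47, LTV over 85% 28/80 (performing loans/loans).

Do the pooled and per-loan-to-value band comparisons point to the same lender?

LTV under 70%: Lender A 7/10 = 70.0%, Coastal S&L 8/10 = 80.0% → Coastal S&L
LTV 70–85%: Lender A 23/63 = 36.5%, Coastal S&L 21/47 = 44.7% → Coastal S&L
LTV over 85%: Lender A 22/76 = 28.9%, Coastal S&L 28/80 = 35.0% → Coastal S&L
Overall: Lender A 52/149 = 34.9%, Coastal S&L 57/137 = 41.6% → Coastal S&L
Coastal S&L wins overall and in every loan-to-value group — no reversal.

Yes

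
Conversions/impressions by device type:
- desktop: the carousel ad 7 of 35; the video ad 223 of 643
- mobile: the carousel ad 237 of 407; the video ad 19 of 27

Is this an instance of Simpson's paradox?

Yes

Desktop: the carousel ad 7/35 = 20.0%, the video ad 223/643 = 34.7% → the video ad
Mobile: the carousel ad 237/407 = 58.2%, the video ad 19/27 = 70.4% → the video ad
Overall: the carousel ad 244/442 = 55.2%, the video ad 242/670 = 36.1% → the carousel ad
The video ad wins each device group but the carousel ad wins overall — the comparison reverses. The video ad's impressions skew toward desktop, which has a lower base rate.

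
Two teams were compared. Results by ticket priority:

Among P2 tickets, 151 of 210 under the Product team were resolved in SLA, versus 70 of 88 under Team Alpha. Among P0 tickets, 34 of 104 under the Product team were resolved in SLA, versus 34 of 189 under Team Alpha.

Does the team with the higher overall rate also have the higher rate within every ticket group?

No

P2: the Product team 151/210 = 71.9%, Team Alpha 70/88 = 79.5% → Team Alpha
P0: the Product team 34/104 = 32.7%, Team Alpha 34/189 = 18.0% → the Product team
Overall: the Product team 185/314 = 58.9%, Team Alpha 104/277 = 37.5% → the Product team
Neither sweeps: the Product team wins 1 of 2 groups, Team Alpha wins 1. The Product team wins overall but not every group — no Simpson reversal.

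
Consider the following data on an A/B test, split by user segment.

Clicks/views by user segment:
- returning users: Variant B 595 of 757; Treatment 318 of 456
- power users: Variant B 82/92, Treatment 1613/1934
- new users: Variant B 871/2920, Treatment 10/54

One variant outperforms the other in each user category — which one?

Variant B

Returning users: Variant B 595/757 = 78.6%, Treatment 318/456 = 69.7% → Variant B
Power users: Variant B 82/92 = 89.1%, Treatment 1613/1934 = 83.4% → Variant B
New users: Variant B 871/2920 = 29.8%, Treatment 10/54 = 18.5% → Variant B
Variant B has the higher rate in all 3 groups.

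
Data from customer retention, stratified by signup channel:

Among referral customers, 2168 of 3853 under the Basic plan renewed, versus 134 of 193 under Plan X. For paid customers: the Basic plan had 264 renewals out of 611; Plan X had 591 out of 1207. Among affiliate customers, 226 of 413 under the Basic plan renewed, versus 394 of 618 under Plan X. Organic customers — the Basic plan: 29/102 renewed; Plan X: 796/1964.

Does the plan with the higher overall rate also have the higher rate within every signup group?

No

Referral: the Basic plan 2168/3853 = 56.3%, Plan X 134/193 = 69.4% → Plan X
Paid: the Basic plan 264/611 = 43.2%, Plan X 591/1207 = 49.0% → Plan X
Affiliate: the Basic plan 226/413 = 54.7%, Plan X 394/618 = 63.8% → Plan X
Organic: the Basic plan 29/102 = 28.4%, Plan X 796/1964 = 40.5% → Plan X
Overall: the Basic plan 2687/4979 = 54.0%, Plan X 1915/3982 = 48.1% → the Basic plan
Plan X wins each signup group but the Basic plan wins overall — the comparison reverses. Plan X's customers skew toward organic, which has a lower base rate.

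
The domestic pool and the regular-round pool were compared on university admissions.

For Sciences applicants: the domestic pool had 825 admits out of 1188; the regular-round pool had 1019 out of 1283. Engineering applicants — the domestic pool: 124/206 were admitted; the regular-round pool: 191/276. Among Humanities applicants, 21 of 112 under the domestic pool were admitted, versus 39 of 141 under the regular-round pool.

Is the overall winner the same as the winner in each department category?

Yes

Sciences: the domestic pool 825/1188 = 69.4%, the regular-round pool 1019/1283 = 79.4% → the regular-round pool
Engineering: the domestic pool 124/206 = 60.2%, the regular-round pool 191/276 = 69.2% → the regular-round pool
Humanities: the domestic pool 21/112 = 18.8%, the regular-round pool 39/141 = 27.7% → the regular-round pool
Overall: the domestic pool 970/1506 = 64.4%, the regular-round pool 1249/1700 = 73.5% → the regular-round pool
The regular-round pool wins overall and in every department group — no reversal.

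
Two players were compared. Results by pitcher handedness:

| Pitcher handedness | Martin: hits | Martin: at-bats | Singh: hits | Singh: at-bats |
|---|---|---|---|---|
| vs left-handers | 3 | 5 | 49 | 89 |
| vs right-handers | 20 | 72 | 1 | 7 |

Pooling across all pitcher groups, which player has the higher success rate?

Vs left-handers: Martin 3/5 = 60.0%, Singh 49/89 = 55.1% → Martin
Vs right-handers: Martin 20/72 = 27.8%, Singh 1/7 = 14.3% → Martin
Overall: Martin 23/77 = 29.9%, Singh 50/96 = 52.1% → Singh
(Martin wins every pitcher group but Singh wins overall — Martin's at-bats skew toward the low-rate vs right-handers group.)

Singh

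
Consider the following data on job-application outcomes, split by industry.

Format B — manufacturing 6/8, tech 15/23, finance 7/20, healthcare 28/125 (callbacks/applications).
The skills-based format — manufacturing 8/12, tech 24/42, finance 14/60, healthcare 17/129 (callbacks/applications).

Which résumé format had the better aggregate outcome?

Format B

Manufacturing: Format B 6/8 = 75.0%, the skills-based format 8/12 = 66.7% → Format B
Tech: Format B 15/23 = 65.2%, the skills-based format 24/42 = 57.1% → Format B
Finance: Format B 7/20 = 35.0%, the skills-based format 14/60 = 23.3% → Format B
Healthcare: Format B 28/125 = 22.4%, the skills-based format 17/129 = 13.2% → Format B
Overall: Format B 56/176 = 31.8%, the skills-based format 63/243 = 25.9% → Format B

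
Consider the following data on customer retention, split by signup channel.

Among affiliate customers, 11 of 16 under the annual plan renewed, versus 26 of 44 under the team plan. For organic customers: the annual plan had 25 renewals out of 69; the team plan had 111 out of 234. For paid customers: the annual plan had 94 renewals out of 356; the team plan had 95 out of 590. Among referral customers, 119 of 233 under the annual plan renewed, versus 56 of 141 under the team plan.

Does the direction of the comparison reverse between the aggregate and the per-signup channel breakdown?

No

Affiliate: the annual plan 11/16 = 68.8%, the team plan 26/44 = 59.1% → the annual plan
Organic: the annual plan 25/69 = 36.2%, the team plan 111/234 = 47.4% → the team plan
Paid: the annual plan 94/356 = 26.4%, the team plan 95/590 = 16.1% → the annual plan
Referral: the annual plan 119/233 = 51.1%, the team plan 56/141 = 39.7% → the annual plan
Overall: the annual plan 249/674 = 36.9%, the team plan 288/1009 = 28.5% → the annual plan
Neither sweeps: the annual plan wins 3 of 4 groups, the team plan wins 1. The annual plan wins overall but not every group — no Simpson reversal.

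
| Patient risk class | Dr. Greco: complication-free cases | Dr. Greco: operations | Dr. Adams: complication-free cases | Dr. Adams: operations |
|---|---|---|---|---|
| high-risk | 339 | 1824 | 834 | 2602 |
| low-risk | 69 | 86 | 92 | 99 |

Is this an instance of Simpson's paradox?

No

High-risk: Dr. Greco 339/1824 = 18.6%, Dr. Adams 834/2602 = 32.1% → Dr. Adams
Low-risk: Dr. Greco 69/86 = 80.2%, Dr. Adams 92/99 = 92.9% → Dr. Adams
Overall: Dr. Greco 408/1910 = 21.4%, Dr. Adams 926/2701 = 34.3% → Dr. Adams
Dr. Adams wins overall and in every patient risk group — no reversal.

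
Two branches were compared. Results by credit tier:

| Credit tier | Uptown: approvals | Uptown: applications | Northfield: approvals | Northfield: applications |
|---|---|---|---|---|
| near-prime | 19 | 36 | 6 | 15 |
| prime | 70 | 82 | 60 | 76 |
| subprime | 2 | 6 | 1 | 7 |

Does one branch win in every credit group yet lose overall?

Near-prime: Uptown 19/36 = 52.8%, Northfield 6/15 = 40.0% → Uptown
Prime: Uptown 70/82 = 85.4%, Northfield 60/76 = 78.9% → Uptown
Subprime: Uptown 2/6 = 33.3%, Northfield 1/7 = 14.3% → Uptown
Overall: Uptown 91/124 = 73.4%, Northfield 67/98 = 68.4% → Uptown
Uptown wins overall and in every credit group — no reversal.

No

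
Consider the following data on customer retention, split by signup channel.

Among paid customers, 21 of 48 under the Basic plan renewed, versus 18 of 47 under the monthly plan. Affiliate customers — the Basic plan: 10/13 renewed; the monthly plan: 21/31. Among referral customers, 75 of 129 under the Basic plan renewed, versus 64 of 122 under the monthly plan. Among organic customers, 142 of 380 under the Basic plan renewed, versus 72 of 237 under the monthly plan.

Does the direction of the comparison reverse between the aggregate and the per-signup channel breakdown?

No

Paid: the Basic plan 21/48 = 43.8%, the monthly plan 18/47 = 38.3% → the Basic plan
Affiliate: the Basic plan 10/13 = 76.9%, the monthly plan 21/31 = 67.7% → the Basic plan
Referral: the Basic plan 75/129 = 58.1%, the monthly plan 64/122 = 52.5% → the Basic plan
Organic: the Basic plan 142/380 = 37.4%, the monthly plan 72/237 = 30.4% → the Basic plan
Overall: the Basic plan 248/570 = 43.5%, the monthly plan 175/437 = 40.0% → the Basic plan
The Basic plan wins overall and in every signup group — no reversal.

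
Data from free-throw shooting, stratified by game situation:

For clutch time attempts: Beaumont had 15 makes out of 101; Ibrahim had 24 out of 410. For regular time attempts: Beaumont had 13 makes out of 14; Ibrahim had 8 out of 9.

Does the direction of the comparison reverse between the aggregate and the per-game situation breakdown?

Clutch time: Beaumont 15/101 = 14.9%, Ibrahim 24/410 = 5.9% → Beaumont
Regular time: Beaumont 13/14 = 92.9%, Ibrahim 8/9 = 88.9% → Beaumont
Overall: Beaumont 28/115 = 24.3%, Ibrahim 32/419 = 7.6% → Beaumont
Beaumont wins overall and in every game group — no reversal.

No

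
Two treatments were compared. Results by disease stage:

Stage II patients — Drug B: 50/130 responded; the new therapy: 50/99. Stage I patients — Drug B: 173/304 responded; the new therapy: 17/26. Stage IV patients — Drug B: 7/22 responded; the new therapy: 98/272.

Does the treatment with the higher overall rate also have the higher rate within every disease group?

Stage II: Drug B 50/130 = 38.5%, the new therapy 50/99 = 50.5% → the new therapy
Stage I: Drug B 173/304 = 56.9%, the new therapy 17/26 = 65.4% → the new therapy
Stage IV: Drug B 7/22 = 31.8%, the new therapy 98/272 = 36.0% → the new therapy
Overall: Drug B 230/456 = 50.4%, the new therapy 165/397 = 41.6% → Drug B
The new therapy wins each disease group but Drug B wins overall — the comparison reverses. The new therapy's patients skew toward stage IV, which has a lower base rate.

No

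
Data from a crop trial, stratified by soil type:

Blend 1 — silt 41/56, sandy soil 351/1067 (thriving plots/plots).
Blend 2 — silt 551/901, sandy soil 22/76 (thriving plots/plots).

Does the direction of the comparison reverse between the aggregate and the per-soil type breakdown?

Yes

Silt: Blend 1 41/56 = 73.2%, Blend 2 551/901 = 61.2% → Blend 1
Sandy soil: Blend 1 351/1067 = 32.9%, Blend 2 22/76 = 28.9% → Blend 1
Overall: Blend 1 392/1123 = 34.9%, Blend 2 573/977 = 58.6% → Blend 2
Blend 1 wins each soil group but Blend 2 wins overall — the comparison reverses. Blend 1's plots skew toward sandy soil, which has a lower base rate.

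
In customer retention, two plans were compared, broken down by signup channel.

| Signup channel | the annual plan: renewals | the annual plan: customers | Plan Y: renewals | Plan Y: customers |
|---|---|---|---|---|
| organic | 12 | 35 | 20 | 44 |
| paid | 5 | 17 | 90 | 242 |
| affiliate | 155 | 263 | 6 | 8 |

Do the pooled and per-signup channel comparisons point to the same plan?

Organic: the annual plan 12/35 = 34.3%, Plan Y 20/44 = 45.5% → Plan Y
Paid: the annual plan 5/17 = 29.4%, Plan Y 90/242 = 37.2% → Plan Y
Affiliate: the annual plan 155/263 = 58.9%, Plan Y 6/8 = 75.0% → Plan Y
Overall: the annual plan 172/315 = 54.6%, Plan Y 116/294 = 39.5% → the annual plan
Plan Y wins each signup group but the annual plan wins overall — the comparison reverses. Plan Y's customers skew toward paid, which has a lower base rate.

No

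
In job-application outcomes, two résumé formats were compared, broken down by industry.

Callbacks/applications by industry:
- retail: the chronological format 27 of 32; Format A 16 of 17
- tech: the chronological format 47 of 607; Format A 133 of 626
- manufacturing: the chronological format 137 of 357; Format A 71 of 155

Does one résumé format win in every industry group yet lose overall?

Retail: the chronological format 27/32 = 84.4%, Format A 16/17 = 94.1% → Format A
Tech: the chronological format 47/607 = 7.7%, Format A 133/626 = 21.2% → Format A
Manufacturing: the chronological format 137/357 = 38.4%, Format A 71/155 = 45.8% → Format A
Overall: the chronological format 211/996 = 21.2%, Format A 220/798 = 27.6% → Format A
Format A wins overall and in every industry group — no reversal.

No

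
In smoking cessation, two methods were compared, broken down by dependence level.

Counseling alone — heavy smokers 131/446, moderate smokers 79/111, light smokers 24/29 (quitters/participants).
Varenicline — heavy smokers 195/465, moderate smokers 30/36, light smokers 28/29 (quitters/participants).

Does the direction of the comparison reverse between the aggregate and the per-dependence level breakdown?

No

Heavy smokers: counseling alone 131/446 = 29.4%, varenicline 195/465 = 41.9% → varenicline
Moderate smokers: counseling alone 79/111 = 71.2%, varenicline 30/36 = 83.3% → varenicline
Light smokers: counseling alone 24/29 = 82.8%, varenicline 28/29 = 96.6% → varenicline
Overall: counseling alone 234/586 = 39.9%, varenicline 253/530 = 47.7% → varenicline
Varenicline wins overall and in every dependence group — no reversal.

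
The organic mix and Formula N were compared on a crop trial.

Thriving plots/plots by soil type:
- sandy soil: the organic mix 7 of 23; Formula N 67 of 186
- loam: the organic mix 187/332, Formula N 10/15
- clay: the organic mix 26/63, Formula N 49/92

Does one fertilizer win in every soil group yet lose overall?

Yes

Sandy soil: the organic mix 7/23 = 30.4%, Formula N 67/186 = 36.0% → Formula N
Loam: the organic mix 187/332 = 56.3%, Formula N 10/15 = 66.7% → Formula N
Clay: the organic mix 26/63 = 41.3%, Formula N 49/92 = 53.3% → Formula N
Overall: the organic mix 220/418 = 52.6%, Formula N 126/293 = 43.0% → the organic mix
Formula N wins each soil group but the organic mix wins overall — the comparison reverses. Formula N's plots skew toward sandy soil, which has a lower base rate.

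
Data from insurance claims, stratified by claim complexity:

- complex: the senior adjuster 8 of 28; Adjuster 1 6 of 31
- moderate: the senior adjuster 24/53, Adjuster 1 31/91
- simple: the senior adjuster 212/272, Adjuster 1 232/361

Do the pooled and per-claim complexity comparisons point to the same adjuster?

Yes

Complex: the senior adjuster 8/28 = 28.6%, Adjuster 1 6/31 = 19.4% → the senior adjuster
Moderate: the senior adjuster 24/53 = 45.3%, Adjuster 1 31/91 = 34.1% → the senior adjuster
Simple: the senior adjuster 212/272 = 77.9%, Adjuster 1 232/361 = 64.3% → the senior adjuster
Overall: the senior adjuster 244/353 = 69.1%, Adjuster 1 269/483 = 55.7% → the senior adjuster
The senior adjuster wins overall and in every claim group — no reversal.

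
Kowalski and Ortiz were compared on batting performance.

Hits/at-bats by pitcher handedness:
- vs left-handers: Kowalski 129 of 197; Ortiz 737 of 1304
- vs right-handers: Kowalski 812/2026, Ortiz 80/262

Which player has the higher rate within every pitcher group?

Kowalski

Vs left-handers: Kowalski 129/197 = 65.5%, Ortiz 737/1304 = 56.5% → Kowalski
Vs right-handers: Kowalski 812/2026 = 40.1%, Ortiz 80/262 = 30.5% → Kowalski
Kowalski has the higher rate in both groups.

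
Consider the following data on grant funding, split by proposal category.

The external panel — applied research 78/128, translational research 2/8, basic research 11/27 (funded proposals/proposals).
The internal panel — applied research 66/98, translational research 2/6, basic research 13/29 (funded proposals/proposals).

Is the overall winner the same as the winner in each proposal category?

Yes

Applied research: the external panel 78/128 = 60.9%, the internal panel 66/98 = 67.3% → the internal panel
Translational research: the external panel 2/8 = 25.0%, the internal panel 2/6 = 33.3% → the internal panel
Basic research: the external panel 11/27 = 40.7%, the internal panel 13/29 = 44.8% → the internal panel
Overall: the external panel 91/163 = 55.8%, the internal panel 81/133 = 60.9% → the internal panel
The internal panel wins overall and in every proposal group — no reversal.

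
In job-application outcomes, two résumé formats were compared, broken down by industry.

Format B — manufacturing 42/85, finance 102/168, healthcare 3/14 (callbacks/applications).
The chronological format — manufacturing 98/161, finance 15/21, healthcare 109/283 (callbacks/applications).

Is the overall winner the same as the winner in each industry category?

No

Manufacturing: Format B 42/85 = 49.4%, the chronological format 98/161 = 60.9% → the chronological format
Finance: Format B 102/168 = 60.7%, the chronological format 15/21 = 71.4% → the chronological format
Healthcare: Format B 3/14 = 21.4%, the chronological format 109/283 = 38.5% → the chronological format
Overall: Format B 147/267 = 55.1%, the chronological format 222/465 = 47.7% → Format B
The chronological format wins each industry group but Format B wins overall — the comparison reverses. The chronological format's applications skew toward healthcare, which has a lower base rate.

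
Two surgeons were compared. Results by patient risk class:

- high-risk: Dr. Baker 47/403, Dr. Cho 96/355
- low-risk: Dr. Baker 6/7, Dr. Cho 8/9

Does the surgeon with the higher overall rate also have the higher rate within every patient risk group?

Yes

High-risk: Dr. Baker 47/403 = 11.7%, Dr. Cho 96/355 = 27.0% → Dr. Cho
Low-risk: Dr. Baker 6/7 = 85.7%, Dr. Cho 8/9 = 88.9% → Dr. Cho
Overall: Dr. Baker 53/410 = 12.9%, Dr. Cho 104/364 = 28.6% → Dr. Cho
Dr. Cho wins overall and in every patient risk group — no reversal.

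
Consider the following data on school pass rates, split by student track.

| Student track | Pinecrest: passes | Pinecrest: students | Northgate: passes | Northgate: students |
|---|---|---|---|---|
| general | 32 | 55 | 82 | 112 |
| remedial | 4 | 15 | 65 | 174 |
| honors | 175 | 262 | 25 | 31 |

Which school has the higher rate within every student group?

General: Pinecrest 32/55 = 58.2%, Northgate 82/112 = 73.2% → Northgate
Remedial: Pinecrest 4/15 = 26.7%, Northgate 65/174 = 37.4% → Northgate
Honors: Pinecrest 175/262 = 66.8%, Northgate 25/31 = 80.6% → Northgate
Northgate has the higher rate in all 3 groups.

Northgate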